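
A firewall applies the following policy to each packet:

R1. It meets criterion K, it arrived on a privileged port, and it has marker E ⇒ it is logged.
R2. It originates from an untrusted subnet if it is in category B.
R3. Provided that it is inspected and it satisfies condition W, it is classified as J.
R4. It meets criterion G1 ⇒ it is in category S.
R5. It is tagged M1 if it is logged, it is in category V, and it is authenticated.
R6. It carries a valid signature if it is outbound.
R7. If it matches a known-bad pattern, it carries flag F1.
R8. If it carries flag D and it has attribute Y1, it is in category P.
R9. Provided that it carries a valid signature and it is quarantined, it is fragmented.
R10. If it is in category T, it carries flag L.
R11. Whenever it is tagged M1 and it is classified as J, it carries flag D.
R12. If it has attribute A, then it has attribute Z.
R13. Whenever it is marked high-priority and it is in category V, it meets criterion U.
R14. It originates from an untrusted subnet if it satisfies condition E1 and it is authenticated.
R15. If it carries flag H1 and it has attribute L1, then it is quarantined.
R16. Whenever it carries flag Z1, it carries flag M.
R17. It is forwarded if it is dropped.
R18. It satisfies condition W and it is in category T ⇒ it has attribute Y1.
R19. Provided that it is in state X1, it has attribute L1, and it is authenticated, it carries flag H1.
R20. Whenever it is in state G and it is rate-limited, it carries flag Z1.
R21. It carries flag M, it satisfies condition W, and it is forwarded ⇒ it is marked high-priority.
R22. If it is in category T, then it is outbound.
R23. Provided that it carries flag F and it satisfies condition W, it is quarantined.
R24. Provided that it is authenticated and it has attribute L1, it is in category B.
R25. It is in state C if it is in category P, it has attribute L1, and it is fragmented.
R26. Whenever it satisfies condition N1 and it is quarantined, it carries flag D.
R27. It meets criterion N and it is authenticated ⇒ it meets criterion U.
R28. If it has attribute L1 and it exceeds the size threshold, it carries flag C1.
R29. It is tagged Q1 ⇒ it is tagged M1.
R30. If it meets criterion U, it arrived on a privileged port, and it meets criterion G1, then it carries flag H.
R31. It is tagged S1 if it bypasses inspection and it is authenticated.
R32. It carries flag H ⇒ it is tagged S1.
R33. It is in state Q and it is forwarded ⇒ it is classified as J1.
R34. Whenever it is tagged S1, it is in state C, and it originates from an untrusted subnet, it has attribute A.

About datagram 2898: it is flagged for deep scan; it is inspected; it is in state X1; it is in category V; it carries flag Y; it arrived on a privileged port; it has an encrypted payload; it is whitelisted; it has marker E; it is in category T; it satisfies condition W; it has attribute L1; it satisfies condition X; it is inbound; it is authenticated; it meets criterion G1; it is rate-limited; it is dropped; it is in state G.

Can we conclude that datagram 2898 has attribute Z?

No

Forward chaining from the given facts derives: is classified as J, is in category S, carries flag L, is forwarded, has attribute Y1, carries flag H1, carries flag Z1, is outbound, is in category B, originates from an untrusted subnet, carries a valid signature, is quarantined, carries flag M, is marked high-priority, is fragmented, meets criterion U, carries flag H, is tagged S1.
The only rule concluding "it has attribute Z" is R12, which needs "it has attribute A"; that is never established.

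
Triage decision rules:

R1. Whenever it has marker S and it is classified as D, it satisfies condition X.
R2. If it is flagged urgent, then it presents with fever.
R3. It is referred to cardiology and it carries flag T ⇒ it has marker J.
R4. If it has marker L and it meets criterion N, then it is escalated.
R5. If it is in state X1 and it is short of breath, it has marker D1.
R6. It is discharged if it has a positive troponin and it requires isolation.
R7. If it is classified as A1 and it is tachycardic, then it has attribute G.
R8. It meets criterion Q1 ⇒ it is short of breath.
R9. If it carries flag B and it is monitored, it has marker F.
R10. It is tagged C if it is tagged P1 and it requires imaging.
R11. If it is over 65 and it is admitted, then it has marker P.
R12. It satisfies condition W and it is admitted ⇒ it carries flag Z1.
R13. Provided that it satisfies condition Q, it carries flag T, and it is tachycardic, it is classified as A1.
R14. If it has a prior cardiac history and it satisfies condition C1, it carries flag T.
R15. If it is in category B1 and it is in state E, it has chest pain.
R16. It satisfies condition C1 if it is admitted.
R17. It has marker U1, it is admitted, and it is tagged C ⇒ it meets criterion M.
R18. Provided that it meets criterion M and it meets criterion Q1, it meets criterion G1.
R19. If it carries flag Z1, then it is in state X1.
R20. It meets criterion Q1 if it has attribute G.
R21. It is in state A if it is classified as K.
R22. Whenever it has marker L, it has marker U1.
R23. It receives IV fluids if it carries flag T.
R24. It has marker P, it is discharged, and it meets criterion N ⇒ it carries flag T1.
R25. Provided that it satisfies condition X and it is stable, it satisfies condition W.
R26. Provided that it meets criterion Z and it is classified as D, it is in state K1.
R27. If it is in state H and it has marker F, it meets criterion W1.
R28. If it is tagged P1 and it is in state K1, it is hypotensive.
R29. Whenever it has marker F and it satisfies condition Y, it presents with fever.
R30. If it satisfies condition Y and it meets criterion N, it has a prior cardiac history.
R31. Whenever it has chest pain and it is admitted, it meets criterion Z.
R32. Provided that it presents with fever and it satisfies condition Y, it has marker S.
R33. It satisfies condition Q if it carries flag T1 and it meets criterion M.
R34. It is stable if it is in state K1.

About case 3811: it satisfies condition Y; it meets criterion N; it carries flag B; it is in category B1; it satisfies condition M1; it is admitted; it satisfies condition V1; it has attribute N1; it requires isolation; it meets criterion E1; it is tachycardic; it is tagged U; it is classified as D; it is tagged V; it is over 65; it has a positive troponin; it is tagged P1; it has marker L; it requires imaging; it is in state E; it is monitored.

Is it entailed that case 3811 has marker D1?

By R6 (it has a positive troponin, it requires isolation): it is discharged.
By R9 (it carries flag B, it is monitored): it has marker F.
By R10 (it is tagged P1, it requires imaging): it is tagged C.
By R11 (it is over 65, it is admitted): it has marker P.
By R15 (it is in category B1, it is in state E): it has chest pain.
By R16 (it is admitted): it satisfies condition C1.
By R22 (it has marker L): it has marker U1.
By R24 (it has marker P, it is discharged, it meets criterion N): it carries flag T1.
By R29 (it has marker F, it satisfies condition Y): it presents with fever.
By R30 (it satisfies condition Y, it meets criterion N): it has a prior cardiac history.
By R31 (it has chest pain, it is admitted): it meets criterion Z.
By R32 (it presents with fever, it satisfies condition Y): it has marker S.
By R1 (it has marker S, it is classified as D): it satisfies condition X.
By R14 (it has a prior cardiac history, it satisfies condition C1): it carries flag T.
By R17 (it has marker U1, it is admitted, it is tagged C): it meets criterion M.
By R26 (it meets criterion Z, it is classified as D): it is in state K1.
By R33 (it carries flag T1, it meets criterion M): it satisfies condition Q.
By R34 (it is in state K1): it is stable.
By R13 (it satisfies condition Q, it carries flag T, it is tachycardic): it is classified as A1.
By R25 (it satisfies condition X, it is stable): it satisfies condition W.
By R7 (it is classified as A1, it is tachycardic): it has attribute G.
By R12 (it satisfies condition W, it is admitted): it carries flag Z1.
By R19 (it carries flag Z1): it is in state X1.
By R20 (it has attribute G): it meets criterion Q1.
By R8 (it meets criterion Q1): it is short of breath.
By R5 (it is in state X1, it is short of breath): it has marker D1.

Yes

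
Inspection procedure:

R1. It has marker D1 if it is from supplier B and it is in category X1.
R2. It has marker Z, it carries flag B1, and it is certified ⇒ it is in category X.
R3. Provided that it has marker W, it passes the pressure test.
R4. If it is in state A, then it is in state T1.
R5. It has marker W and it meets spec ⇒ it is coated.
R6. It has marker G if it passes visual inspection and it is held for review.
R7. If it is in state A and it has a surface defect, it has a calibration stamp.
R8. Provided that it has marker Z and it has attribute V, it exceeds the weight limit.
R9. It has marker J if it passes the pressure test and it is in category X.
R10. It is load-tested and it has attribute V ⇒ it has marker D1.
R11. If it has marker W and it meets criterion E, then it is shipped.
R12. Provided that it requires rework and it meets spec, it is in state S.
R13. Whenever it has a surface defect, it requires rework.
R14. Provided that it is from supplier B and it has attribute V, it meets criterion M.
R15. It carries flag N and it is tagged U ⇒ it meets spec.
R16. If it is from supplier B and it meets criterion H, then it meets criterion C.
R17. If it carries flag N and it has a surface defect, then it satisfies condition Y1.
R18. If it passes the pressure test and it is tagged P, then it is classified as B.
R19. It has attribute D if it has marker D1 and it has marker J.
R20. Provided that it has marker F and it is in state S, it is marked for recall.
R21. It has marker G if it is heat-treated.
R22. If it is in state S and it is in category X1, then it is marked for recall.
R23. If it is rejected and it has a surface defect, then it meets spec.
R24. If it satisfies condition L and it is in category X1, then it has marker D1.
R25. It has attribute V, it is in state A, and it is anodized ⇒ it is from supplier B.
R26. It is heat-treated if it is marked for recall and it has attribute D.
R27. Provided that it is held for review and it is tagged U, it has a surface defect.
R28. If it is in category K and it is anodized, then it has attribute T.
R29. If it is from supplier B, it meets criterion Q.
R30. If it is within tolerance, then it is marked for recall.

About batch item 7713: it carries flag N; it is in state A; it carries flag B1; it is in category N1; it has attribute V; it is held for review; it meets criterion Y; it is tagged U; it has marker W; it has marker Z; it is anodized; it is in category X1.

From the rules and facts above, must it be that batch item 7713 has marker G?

No

Forward chaining from the given facts derives: passes the pressure test, is in state T1, exceeds the weight limit, meets spec, is from supplier B, has a surface defect, meets criterion Q, has marker D1, is coated, has a calibration stamp, requires rework, meets criterion M, satisfies condition Y1, is in state S, is marked for recall.
Rules concluding "it has marker G": R6 needs "it passes visual inspection"; R21 needs "it is heat-treated" — none of these are established.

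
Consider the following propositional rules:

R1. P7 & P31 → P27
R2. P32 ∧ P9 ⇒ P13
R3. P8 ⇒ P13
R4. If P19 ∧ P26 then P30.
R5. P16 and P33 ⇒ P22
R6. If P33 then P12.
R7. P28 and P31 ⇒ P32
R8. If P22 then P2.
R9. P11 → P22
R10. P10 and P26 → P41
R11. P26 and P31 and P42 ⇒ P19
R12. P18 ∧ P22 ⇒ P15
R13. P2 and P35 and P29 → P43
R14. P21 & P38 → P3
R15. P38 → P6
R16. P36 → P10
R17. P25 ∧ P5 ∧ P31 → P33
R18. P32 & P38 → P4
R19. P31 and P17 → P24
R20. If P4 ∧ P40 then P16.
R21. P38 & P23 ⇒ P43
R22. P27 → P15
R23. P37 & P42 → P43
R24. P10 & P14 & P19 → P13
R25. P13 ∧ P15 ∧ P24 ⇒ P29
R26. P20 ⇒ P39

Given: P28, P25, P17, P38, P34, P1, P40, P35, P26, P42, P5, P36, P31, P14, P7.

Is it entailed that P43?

P27  (by R1: P7, P31)
P32  (by R7: P28, P31)
P19  (by R11: P26, P31, P42)
P10  (by R16: P36)
P33  (by R17: P25, P5, P31)
P4  (by R18: P32, P38)
P24  (by R19: P31, P17)
P16  (by R20: P4, P40)
P15  (by R22: P27)
P13  (by R24: P10, P14, P19)
P29  (by R25: P13, P15, P24)
P22  (by R5: P16, P33)
P2  (by R8: P22)
P43  (by R13: P2, P35, P29)

Yes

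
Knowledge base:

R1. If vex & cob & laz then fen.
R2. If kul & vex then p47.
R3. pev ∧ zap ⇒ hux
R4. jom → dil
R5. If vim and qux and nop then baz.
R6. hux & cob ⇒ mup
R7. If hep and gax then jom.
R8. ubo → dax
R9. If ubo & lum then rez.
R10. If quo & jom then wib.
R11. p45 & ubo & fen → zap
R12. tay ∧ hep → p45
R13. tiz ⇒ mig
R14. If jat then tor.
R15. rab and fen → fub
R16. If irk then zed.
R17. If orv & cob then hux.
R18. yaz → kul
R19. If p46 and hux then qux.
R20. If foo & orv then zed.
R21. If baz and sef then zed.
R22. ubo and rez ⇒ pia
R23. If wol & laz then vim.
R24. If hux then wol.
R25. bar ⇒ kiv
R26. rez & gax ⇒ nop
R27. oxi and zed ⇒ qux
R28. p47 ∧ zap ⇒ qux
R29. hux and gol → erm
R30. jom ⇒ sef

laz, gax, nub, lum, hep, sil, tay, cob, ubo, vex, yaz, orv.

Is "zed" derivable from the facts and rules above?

Yes

fen  (by R1: vex, cob, laz)
jom  (by R7: hep, gax)
rez  (by R9: ubo, lum)
p45  (by R12: tay, hep)
hux  (by R17: orv, cob)
kul  (by R18: yaz)
wol  (by R24: hux)
nop  (by R26: rez, gax)
sef  (by R30: jom)
p47  (by R2: kul, vex)
zap  (by R11: p45, ubo, fen)
vim  (by R23: wol, laz)
qux  (by R28: p47, zap)
baz  (by R5: vim, qux, nop)
zed  (by R21: baz, sef)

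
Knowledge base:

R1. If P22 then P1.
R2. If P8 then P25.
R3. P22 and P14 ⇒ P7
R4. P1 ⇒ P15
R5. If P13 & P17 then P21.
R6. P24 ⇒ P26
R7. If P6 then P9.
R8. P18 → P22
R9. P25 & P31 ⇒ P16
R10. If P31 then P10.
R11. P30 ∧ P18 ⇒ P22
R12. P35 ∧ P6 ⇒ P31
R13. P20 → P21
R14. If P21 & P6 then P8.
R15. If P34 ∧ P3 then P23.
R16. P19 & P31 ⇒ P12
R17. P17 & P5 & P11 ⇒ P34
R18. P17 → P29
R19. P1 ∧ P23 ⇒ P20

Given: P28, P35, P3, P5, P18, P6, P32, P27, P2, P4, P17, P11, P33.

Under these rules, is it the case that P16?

P22  (by R8: P18)
P31  (by R12: P35, P6)
P34  (by R17: P17, P5, P11)
P1  (by R1: P22)
P23  (by R15: P34, P3)
P20  (by R19: P1, P23)
P21  (by R13: P20)
P8  (by R14: P21, P6)
P25  (by R2: P8)
P16  (by R9: P25, P31)

Yes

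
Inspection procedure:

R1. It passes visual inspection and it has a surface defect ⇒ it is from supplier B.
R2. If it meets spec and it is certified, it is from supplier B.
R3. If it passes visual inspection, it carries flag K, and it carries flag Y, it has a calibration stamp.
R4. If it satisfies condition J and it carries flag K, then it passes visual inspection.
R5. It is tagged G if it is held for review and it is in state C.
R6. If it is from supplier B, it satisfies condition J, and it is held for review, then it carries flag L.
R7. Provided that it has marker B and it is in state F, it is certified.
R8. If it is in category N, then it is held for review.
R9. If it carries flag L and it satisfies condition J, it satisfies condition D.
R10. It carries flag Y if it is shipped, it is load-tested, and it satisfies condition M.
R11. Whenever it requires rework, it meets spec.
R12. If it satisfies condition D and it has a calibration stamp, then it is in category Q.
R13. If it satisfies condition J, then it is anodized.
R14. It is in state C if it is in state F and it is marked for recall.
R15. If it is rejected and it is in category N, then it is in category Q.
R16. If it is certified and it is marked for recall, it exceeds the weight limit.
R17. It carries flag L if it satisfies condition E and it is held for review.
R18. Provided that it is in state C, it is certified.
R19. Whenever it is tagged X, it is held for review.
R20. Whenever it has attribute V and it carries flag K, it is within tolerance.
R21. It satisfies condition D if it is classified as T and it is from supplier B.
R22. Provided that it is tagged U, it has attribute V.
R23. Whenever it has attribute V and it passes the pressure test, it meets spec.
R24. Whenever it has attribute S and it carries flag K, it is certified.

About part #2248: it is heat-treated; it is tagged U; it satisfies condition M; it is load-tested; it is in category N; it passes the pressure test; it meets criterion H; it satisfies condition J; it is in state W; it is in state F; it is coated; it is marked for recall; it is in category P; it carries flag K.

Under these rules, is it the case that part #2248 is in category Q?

No

Forward chaining from the given facts derives: passes visual inspection, is held for review, is anodized, is in state C, is certified, has attribute V, meets spec, is from supplier B, is tagged G, carries flag L, satisfies condition D, exceeds the weight limit, is within tolerance.
Rules concluding "it is in category Q": R12 needs "it has a calibration stamp"; R15 needs "it is rejected" — none of these are established.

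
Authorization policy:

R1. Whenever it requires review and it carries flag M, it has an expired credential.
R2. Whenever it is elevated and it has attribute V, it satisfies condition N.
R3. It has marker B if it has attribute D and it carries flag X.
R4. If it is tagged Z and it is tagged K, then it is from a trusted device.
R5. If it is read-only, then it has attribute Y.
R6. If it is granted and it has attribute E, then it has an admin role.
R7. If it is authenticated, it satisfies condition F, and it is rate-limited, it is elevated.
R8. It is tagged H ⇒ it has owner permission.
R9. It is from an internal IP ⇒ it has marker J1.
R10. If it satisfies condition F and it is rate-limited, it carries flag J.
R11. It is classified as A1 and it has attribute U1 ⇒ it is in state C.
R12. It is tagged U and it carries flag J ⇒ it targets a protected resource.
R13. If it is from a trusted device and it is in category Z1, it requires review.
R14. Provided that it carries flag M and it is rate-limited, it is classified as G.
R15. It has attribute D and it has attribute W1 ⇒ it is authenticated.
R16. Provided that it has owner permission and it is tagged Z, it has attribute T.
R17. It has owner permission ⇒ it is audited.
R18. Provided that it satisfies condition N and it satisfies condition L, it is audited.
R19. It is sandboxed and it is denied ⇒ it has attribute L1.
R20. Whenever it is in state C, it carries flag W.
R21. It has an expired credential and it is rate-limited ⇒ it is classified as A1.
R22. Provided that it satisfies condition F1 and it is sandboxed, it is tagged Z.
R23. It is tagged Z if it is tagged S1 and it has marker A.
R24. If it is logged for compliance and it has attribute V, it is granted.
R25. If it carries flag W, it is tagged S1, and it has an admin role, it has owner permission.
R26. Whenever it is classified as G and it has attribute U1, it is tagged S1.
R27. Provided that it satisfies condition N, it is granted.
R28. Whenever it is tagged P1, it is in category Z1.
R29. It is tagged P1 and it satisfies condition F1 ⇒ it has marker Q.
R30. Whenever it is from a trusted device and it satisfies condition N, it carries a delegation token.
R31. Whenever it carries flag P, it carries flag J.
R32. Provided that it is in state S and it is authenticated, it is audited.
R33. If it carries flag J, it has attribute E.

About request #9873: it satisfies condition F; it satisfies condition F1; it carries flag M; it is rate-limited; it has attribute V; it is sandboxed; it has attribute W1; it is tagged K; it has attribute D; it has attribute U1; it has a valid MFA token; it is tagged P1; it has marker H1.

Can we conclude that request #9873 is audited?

Yes

By R10 (it satisfies condition F, it is rate-limited): it carries flag J.
By R14 (it carries flag M, it is rate-limited): it is classified as G.
By R15 (it has attribute D, it has attribute W1): it is authenticated.
By R22 (it satisfies condition F1, it is sandboxed): it is tagged Z.
By R26 (it is classified as G, it has attribute U1): it is tagged S1.
By R28 (it is tagged P1): it is in category Z1.
By R33 (it carries flag J): it has attribute E.
By R4 (it is tagged Z, it is tagged K): it is from a trusted device.
By R7 (it is authenticated, it satisfies condition F, it is rate-limited): it is elevated.
By R13 (it is from a trusted device, it is in category Z1): it requires review.
By R1 (it requires review, it carries flag M): it has an expired credential.
By R2 (it is elevated, it has attribute V): it satisfies condition N.
By R21 (it has an expired credential, it is rate-limited): it is classified as A1.
By R27 (it satisfies condition N): it is granted.
By R6 (it is granted, it has attribute E): it has an admin role.
By R11 (it is classified as A1, it has attribute U1): it is in state C.
By R20 (it is in state C): it carries flag W.
By R25 (it carries flag W, it is tagged S1, it has an admin role): it has owner permission.
By R17 (it has owner permission): it is audited.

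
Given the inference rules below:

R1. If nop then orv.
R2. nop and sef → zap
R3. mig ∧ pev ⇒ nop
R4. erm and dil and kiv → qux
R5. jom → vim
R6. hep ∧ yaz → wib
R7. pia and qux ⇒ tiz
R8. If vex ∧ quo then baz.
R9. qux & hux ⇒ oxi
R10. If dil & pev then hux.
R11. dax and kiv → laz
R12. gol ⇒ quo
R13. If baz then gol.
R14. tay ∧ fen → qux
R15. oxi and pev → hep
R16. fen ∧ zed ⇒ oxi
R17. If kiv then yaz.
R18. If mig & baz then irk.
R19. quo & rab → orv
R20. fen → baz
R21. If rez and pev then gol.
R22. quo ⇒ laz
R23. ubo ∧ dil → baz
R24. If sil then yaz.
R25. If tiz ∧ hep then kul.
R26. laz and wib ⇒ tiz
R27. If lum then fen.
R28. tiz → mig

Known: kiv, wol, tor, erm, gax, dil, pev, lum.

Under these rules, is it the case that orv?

Yes

qux  (by R4: erm, dil, kiv)
hux  (by R10: dil, pev)
yaz  (by R17: kiv)
fen  (by R27: lum)
oxi  (by R9: qux, hux)
hep  (by R15: oxi, pev)
baz  (by R20: fen)
wib  (by R6: hep, yaz)
gol  (by R13: baz)
quo  (by R12: gol)
laz  (by R22: quo)
tiz  (by R26: laz, wib)
mig  (by R28: tiz)
nop  (by R3: mig, pev)
orv  (by R1: nop)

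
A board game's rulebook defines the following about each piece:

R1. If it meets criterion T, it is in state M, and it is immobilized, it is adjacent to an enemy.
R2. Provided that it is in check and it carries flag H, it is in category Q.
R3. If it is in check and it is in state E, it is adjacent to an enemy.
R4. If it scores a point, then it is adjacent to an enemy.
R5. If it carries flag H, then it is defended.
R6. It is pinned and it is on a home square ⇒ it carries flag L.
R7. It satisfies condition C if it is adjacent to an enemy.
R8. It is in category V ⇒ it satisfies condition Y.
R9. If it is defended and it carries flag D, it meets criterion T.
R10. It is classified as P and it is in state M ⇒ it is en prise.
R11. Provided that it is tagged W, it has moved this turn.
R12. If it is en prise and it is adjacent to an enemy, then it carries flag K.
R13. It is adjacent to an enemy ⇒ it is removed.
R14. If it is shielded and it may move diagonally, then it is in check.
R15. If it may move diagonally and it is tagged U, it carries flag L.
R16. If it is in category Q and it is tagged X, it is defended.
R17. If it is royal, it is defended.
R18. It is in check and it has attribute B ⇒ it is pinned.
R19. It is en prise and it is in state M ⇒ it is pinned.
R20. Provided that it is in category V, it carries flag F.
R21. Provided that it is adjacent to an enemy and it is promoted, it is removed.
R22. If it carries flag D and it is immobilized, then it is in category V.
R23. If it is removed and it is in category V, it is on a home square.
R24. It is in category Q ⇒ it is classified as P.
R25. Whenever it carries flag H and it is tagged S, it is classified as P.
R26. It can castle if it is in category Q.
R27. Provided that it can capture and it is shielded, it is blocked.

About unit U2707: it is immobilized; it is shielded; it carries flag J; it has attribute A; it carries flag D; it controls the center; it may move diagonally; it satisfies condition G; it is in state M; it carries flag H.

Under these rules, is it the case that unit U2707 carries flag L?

Yes

By R5 (it carries flag H): it is defended.
By R9 (it is defended, it carries flag D): it meets criterion T.
By R14 (it is shielded, it may move diagonally): it is in check.
By R22 (it carries flag D, it is immobilized): it is in category V.
By R1 (it meets criterion T, it is in state M, it is immobilized): it is adjacent to an enemy.
By R2 (it is in check, it carries flag H): it is in category Q.
By R13 (it is adjacent to an enemy): it is removed.
By R23 (it is removed, it is in category V): it is on a home square.
By R24 (it is in category Q): it is classified as P.
By R10 (it is classified as P, it is in state M): it is en prise.
By R19 (it is en prise, it is in state M): it is pinned.
By R6 (it is pinned, it is on a home square): it carries flag L.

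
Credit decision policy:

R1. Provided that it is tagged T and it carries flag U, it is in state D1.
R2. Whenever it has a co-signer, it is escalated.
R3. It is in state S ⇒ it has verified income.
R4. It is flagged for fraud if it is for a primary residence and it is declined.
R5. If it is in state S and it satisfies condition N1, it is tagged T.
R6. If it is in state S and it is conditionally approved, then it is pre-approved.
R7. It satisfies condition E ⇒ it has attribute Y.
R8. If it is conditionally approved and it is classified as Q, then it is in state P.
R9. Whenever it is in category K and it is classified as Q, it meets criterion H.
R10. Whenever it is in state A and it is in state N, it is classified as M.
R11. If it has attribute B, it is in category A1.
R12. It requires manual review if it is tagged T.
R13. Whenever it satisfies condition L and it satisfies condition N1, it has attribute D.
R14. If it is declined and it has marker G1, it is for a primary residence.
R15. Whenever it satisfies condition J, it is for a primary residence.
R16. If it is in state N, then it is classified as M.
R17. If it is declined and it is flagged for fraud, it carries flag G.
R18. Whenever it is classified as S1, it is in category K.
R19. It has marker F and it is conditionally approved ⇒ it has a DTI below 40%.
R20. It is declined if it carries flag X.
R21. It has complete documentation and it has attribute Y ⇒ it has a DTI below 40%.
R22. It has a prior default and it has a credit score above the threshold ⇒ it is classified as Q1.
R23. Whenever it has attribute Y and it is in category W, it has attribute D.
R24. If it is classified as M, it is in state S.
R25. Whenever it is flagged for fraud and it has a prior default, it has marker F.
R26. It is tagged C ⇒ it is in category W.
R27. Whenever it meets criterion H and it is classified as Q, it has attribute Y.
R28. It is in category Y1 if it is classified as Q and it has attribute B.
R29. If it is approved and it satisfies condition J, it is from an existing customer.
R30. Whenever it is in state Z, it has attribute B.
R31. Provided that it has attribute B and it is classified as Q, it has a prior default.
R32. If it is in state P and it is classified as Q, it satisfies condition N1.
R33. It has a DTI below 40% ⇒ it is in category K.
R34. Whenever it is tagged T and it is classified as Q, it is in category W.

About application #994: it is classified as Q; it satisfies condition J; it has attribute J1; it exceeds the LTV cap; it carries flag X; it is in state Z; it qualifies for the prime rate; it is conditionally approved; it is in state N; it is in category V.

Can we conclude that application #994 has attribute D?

Yes

By R8 (it is conditionally approved, it is classified as Q): it is in state P.
By R15 (it satisfies condition J): it is for a primary residence.
By R16 (it is in state N): it is classified as M.
By R20 (it carries flag X): it is declined.
By R24 (it is classified as M): it is in state S.
By R30 (it is in state Z): it has attribute B.
By R31 (it has attribute B, it is classified as Q): it has a prior default.
By R32 (it is in state P, it is classified as Q): it satisfies condition N1.
By R4 (it is for a primary residence, it is declined): it is flagged for fraud.
By R5 (it is in state S, it satisfies condition N1): it is tagged T.
By R25 (it is flagged for fraud, it has a prior default): it has marker F.
By R34 (it is tagged T, it is classified as Q): it is in category W.
By R19 (it has marker F, it is conditionally approved): it has a DTI below 40%.
By R33 (it has a DTI below 40%): it is in category K.
By R9 (it is in category K, it is classified as Q): it meets criterion H.
By R27 (it meets criterion H, it is classified as Q): it has attribute Y.
By R23 (it has attribute Y, it is in category W): it has attribute D.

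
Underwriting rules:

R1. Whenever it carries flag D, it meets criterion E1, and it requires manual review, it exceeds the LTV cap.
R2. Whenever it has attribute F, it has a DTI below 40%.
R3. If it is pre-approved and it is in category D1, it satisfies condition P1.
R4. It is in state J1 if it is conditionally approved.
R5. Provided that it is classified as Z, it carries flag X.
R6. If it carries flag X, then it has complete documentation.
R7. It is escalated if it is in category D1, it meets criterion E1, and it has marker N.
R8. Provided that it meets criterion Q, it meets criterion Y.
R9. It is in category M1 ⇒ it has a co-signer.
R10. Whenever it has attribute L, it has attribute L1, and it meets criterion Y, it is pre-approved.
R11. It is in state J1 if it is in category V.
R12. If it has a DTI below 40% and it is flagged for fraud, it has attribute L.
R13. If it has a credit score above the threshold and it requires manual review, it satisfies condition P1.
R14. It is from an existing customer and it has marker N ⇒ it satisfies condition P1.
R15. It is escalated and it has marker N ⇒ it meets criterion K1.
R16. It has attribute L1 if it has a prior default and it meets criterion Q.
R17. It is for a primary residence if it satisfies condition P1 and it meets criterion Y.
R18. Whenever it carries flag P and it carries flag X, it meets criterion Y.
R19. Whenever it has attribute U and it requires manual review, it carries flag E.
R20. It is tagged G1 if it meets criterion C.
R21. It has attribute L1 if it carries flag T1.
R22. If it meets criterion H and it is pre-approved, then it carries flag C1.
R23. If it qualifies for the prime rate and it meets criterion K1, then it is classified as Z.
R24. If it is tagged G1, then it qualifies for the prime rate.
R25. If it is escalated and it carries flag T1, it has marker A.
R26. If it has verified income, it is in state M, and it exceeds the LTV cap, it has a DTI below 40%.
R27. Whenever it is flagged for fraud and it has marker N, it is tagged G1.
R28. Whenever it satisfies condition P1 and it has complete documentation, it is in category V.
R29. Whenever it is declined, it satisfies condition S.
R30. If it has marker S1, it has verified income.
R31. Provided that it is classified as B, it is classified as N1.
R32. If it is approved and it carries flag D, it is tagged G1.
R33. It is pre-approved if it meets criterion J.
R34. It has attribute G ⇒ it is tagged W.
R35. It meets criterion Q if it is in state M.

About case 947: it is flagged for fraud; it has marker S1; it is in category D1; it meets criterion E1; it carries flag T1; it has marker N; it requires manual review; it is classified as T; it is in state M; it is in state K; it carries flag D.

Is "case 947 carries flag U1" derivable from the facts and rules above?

No

Forward chaining from the given facts derives: exceeds the LTV cap, is escalated, meets criterion K1, has attribute L1, has marker A, is tagged G1, has verified income, meets criterion Q, meets criterion Y, qualifies for the prime rate, has a DTI below 40%, has attribute L, is classified as Z, carries flag X, has complete documentation, is pre-approved, satisfies condition P1, is for a primary residence, is in category V, is in state J1.
No rule has "it carries flag U1" as its conclusion, and it is not among the given facts.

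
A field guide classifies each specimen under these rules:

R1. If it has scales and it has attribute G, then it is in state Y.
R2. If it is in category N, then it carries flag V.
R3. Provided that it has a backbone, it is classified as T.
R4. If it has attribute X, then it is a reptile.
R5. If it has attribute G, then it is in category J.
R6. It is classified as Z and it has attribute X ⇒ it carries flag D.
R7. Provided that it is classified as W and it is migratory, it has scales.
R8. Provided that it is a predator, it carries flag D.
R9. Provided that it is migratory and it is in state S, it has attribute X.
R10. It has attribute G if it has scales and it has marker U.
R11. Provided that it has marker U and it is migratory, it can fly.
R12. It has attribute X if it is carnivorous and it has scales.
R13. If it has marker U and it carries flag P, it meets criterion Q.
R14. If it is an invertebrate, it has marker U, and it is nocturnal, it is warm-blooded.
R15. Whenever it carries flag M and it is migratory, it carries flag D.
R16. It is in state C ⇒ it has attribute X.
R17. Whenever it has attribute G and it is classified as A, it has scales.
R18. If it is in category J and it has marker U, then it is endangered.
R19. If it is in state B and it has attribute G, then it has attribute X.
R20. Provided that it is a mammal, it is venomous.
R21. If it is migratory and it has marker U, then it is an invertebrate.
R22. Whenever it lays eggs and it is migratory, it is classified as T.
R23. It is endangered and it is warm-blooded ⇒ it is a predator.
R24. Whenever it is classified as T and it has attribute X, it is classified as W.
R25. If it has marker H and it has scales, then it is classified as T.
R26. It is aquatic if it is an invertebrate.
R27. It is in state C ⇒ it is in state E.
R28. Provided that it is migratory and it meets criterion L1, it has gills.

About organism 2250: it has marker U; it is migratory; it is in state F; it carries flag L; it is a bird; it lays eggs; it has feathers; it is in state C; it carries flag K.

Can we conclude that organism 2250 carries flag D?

Forward chaining from the given facts derives: can fly, has attribute X, is an invertebrate, is classified as T, is classified as W, is aquatic, is in state E, is a reptile, has scales, has attribute G, is in state Y, is in category J, is endangered.
Rules concluding "it carries flag D": R6 needs "it is classified as Z"; R8 needs "it is a predator"; R15 needs "it carries flag M" — none of these are established.

No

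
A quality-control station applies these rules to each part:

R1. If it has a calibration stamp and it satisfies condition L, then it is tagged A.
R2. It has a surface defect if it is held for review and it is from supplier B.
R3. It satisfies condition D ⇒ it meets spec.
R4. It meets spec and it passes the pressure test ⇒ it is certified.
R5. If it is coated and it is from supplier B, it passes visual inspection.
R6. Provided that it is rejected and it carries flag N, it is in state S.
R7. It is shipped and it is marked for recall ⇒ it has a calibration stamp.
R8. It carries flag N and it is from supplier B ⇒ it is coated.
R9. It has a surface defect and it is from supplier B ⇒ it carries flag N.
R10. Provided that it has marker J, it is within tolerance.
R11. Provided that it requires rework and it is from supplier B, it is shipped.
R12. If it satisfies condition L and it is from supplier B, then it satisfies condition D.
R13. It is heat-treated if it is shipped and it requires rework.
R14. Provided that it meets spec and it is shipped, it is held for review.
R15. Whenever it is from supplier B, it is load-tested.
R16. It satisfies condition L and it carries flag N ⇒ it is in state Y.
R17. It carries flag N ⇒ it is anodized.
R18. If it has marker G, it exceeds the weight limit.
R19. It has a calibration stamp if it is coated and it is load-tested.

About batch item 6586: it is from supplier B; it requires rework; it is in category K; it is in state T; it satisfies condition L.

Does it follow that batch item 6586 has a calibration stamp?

Yes

By R11 (it requires rework, it is from supplier B): it is shipped.
By R12 (it satisfies condition L, it is from supplier B): it satisfies condition D.
By R15 (it is from supplier B): it is load-tested.
By R3 (it satisfies condition D): it meets spec.
By R14 (it meets spec, it is shipped): it is held for review.
By R2 (it is held for review, it is from supplier B): it has a surface defect.
By R9 (it has a surface defect, it is from supplier B): it carries flag N.
By R8 (it carries flag N, it is from supplier B): it is coated.
By R19 (it is coated, it is load-tested): it has a calibration stamp.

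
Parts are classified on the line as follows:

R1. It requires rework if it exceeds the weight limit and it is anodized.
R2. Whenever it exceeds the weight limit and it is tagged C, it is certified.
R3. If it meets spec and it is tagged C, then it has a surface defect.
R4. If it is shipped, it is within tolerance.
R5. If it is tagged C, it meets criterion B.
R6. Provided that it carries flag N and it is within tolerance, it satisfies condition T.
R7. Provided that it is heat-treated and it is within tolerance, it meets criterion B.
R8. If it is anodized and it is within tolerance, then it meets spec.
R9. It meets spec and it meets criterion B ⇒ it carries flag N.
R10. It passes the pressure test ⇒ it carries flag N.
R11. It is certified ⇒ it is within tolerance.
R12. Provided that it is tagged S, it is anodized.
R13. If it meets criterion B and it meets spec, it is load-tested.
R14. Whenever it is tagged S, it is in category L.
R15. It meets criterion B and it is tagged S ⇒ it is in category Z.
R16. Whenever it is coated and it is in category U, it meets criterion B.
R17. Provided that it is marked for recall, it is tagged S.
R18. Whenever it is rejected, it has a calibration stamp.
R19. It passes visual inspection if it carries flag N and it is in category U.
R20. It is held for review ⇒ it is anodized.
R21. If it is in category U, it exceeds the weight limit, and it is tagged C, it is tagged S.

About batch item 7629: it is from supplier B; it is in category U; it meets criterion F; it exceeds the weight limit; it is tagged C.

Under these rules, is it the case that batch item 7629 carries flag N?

Yes

By R2 (it exceeds the weight limit, it is tagged C): it is certified.
By R5 (it is tagged C): it meets criterion B.
By R11 (it is certified): it is within tolerance.
By R21 (it is in category U, it exceeds the weight limit, it is tagged C): it is tagged S.
By R12 (it is tagged S): it is anodized.
By R8 (it is anodized, it is within tolerance): it meets spec.
By R9 (it meets spec, it meets criterion B): it carries flag N.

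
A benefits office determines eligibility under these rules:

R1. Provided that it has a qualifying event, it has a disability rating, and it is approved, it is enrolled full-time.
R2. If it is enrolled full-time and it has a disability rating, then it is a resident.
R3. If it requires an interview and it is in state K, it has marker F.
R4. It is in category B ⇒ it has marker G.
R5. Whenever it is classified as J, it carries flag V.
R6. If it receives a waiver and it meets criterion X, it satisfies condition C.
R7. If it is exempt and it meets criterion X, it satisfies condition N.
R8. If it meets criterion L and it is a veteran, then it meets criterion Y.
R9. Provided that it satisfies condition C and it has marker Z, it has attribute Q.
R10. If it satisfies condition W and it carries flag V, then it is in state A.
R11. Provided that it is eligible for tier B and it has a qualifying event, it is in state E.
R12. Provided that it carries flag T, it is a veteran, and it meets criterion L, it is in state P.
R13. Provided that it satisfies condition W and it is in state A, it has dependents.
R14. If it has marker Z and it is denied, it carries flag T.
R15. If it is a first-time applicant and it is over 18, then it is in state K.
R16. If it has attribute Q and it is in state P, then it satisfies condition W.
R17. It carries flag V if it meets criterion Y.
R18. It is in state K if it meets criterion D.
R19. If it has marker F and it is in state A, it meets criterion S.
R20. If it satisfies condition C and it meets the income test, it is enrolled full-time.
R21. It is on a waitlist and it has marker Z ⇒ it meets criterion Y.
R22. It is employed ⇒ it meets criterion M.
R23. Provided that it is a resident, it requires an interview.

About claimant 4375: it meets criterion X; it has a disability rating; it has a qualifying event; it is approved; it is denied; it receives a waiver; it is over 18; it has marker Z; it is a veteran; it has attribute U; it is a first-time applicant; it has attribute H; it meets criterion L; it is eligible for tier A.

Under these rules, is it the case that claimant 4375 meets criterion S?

Yes

By R1 (it has a qualifying event, it has a disability rating, it is approved): it is enrolled full-time.
By R2 (it is enrolled full-time, it has a disability rating): it is a resident.
By R6 (it receives a waiver, it meets criterion X): it satisfies condition C.
By R8 (it meets criterion L, it is a veteran): it meets criterion Y.
By R9 (it satisfies condition C, it has marker Z): it has attribute Q.
By R14 (it has marker Z, it is denied): it carries flag T.
By R15 (it is a first-time applicant, it is over 18): it is in state K.
By R17 (it meets criterion Y): it carries flag V.
By R23 (it is a resident): it requires an interview.
By R3 (it requires an interview, it is in state K): it has marker F.
By R12 (it carries flag T, it is a veteran, it meets criterion L): it is in state P.
By R16 (it has attribute Q, it is in state P): it satisfies condition W.
By R10 (it satisfies condition W, it carries flag V): it is in state A.
By R19 (it has marker F, it is in state A): it meets criterion S.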